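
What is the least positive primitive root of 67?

φ(67) = 67 − 1 = 66 = 2 · 3 · 11.
g is a primitive root iff g^(66/q) ≢ 1 (mod 67) for each prime q ∈ {2, 3, 11}.
g = 2: 2^33 ≡ 66; 2^22 ≡ 37; 2^6 ≡ 64 — none is 1, so 2 is a primitive root.
The smallest primitive root modulo 67 is 2.

2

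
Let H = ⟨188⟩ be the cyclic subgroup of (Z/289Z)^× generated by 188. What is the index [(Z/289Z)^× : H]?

ord(188) | φ(289) = φ(17^2) = 17·(17−1) = 272 = 2^4 · 17.
Divisors of 272: 1, 2, 4, 8, 16, 17, 34, 68, 136, 272.
Compute 188^d (mod 289) for the divisors d until we hit 1:
188^1 ≡ 188
188^2 ≡ 86
188^4 ≡ 171
188^8 ≡ 52
188^16 ≡ 103
188^17 ≡ 1
Thus |⟨188⟩| = ord(188) = 17.
The index is φ(289) / ord(188) = 272 / 17 = 16.

16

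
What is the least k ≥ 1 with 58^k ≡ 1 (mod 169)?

156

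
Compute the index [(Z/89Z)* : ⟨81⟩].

By Lagrange's theorem, ord_89(81) divides φ(89) = 89 − 1 = 88 = 2^3 · 11.
Divisors of 88: 1, 2, 4, 8, 11, 22, 44, 88.
Test each divisor d:
81^1 ≡ 81 (mod 89)
81^2 ≡ 64 (mod 89)
81^4 ≡ 2 (mod 89)
81^8 ≡ 4 (mod 89)
81^11 ≡ 88 (mod 89)
81^22 ≡ 1 (mod 89) ✓
The order of 81 is 22, so the subgroup it generates has 22 elements.
Index = |(Z/89Z)^×| / |⟨81⟩| = 88 / 22 = 4.

4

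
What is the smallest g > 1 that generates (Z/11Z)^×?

2

φ(11) = 11 − 1 = 10 = 2 · 5.
g is a primitive root iff g^(10/q) ≢ 1 (mod 11) for each prime q ∈ {2, 5}.
g = 2: 2^5 ≡ 10; 2^2 ≡ 4 — none is 1, so 2 is a primitive root.
The smallest primitive root modulo 11 is 2.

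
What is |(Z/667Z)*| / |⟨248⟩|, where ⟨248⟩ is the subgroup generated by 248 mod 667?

ord(248) | φ(667) = φ(23·29) = (23−1)·(29−1) = 22·28 = 616 = 2^3 · 7 · 11.
Divisors of 616: 1, 2, 4, 7, 8, 11, 14, 22, 28, 44, 56, 77, 88, 154, 308, 616.
Test each divisor d:
248^1 ≡ 248 (mod 667)
248^2 ≡ 140 (mod 667)
248^4 ≡ 257 (mod 667)
248^7 ≡ 581 (mod 667)
248^8 ≡ 16 (mod 667)
248^11 ≡ 576 (mod 667)
248^14 ≡ 59 (mod 667)
248^22 ≡ 277 (mod 667)
248^28 ≡ 146 (mod 667)
248^44 ≡ 24 (mod 667)
248^56 ≡ 639 (mod 667)
248^77 ≡ 1 (mod 667) ✓
So ord_667(248) = 77, hence |⟨248⟩| = 77.
[(Z/667Z)^× : ⟨248⟩] = 616/77 = 8.

8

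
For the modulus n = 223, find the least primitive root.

φ(223) = 223 − 1 = 222 = 2 · 3 · 37.
g is a primitive root iff g^(222/q) ≢ 1 (mod 223) for each prime q ∈ {2, 3, 37}.
g = 2: 2^111 ≡ 1 — hits 1, so not a primitive root.
g = 3: 3^111 ≡ 222; 3^74 ≡ 183; 3^6 ≡ 60 — none is 1, so 3 is a primitive root.
Hence the least primitive root of 223 is 3.

3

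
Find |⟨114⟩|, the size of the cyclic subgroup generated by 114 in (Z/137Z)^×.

136

Since 114 ∈ (Z/137Z)^×, its order divides φ(137) = 137 − 1 = 136 = 2^3 · 17.
Divisors of 136: 1, 2, 4, 8, 17, 34, 68, 136.
Test each divisor d:
114^1 ≡ 114 (mod 137)
114^2 ≡ 118 (mod 137)
114^4 ≡ 87 (mod 137)
114^8 ≡ 34 (mod 137)
114^17 ≡ 127 (mod 137)
114^34 ≡ 100 (mod 137)
114^68 ≡ 136 (mod 137)
114^136 ≡ 1 (mod 137) ✓
Therefore the multiplicative order of 114 modulo 137 is 136.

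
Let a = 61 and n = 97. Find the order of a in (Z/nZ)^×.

3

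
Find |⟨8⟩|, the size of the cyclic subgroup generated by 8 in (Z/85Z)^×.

Since 8 ∈ (Z/85Z)^×, its order divides φ(85) = φ(5·17) = (5−1)·(17−1) = 4·16 = 64 = 2^6.
Divisors of 64: 1, 2, 4, 8, 16, 32, 64.
Check 8^d mod 85 for each divisor in increasing order:
8^1 ≡ 8
8^2 ≡ 64
8^4 ≡ 16
8^8 ≡ 1
The smallest such exponent is 8, so the order of 8 is 8.

8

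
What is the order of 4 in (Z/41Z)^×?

The order of 4 must divide φ(41) = 41 − 1 = 40 = 2^3 · 5.
Divisors of 40: 1, 2, 4, 5, 8, 10, 20, 40.
Evaluate successive powers at the divisors of 40:
4^1 ≡ 4 (mod 41)
4^2 ≡ 16 (mod 41)
4^4 ≡ 10 (mod 41)
4^5 ≡ 40 (mod 41)
4^8 ≡ 18 (mod 41)
4^10 ≡ 1 (mod 41) ✓
Therefore the multiplicative order of 4 modulo 41 is 10.

10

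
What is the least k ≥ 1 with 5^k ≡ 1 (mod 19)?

ord(5) | φ(19) = 19 − 1 = 18 = 2 · 3^2.
Divisors of 18: 1, 2, 3, 6, 9, 18.
Check 5^d mod 19 for each divisor in increasing order:
5^1 ≡ 5
5^2 ≡ 6
5^3 ≡ 11
5^6 ≡ 7
5^9 ≡ 1
Hence ord(5) = 9.

9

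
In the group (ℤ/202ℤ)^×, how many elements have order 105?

φ(202) = φ(2)·φ(101) = 1·100 = 100 = 2^2 · 5^2.
Since (Z/202Z)^× is cyclic of order 100, the number of elements of order d is φ(d) when d | 100 and 0 otherwise.
105 does not divide 100, so no element of (Z/202Z)^× has order 105.

0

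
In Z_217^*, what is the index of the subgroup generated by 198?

6

The order of 198 must divide φ(217) = φ(7·31) = (7−1)·(31−1) = 6·30 = 180 = 2^2 · 3^2 · 5.
Divisors of 180: 1, 2, 3, 4, 5, 6, 9, 10, 12, 15, 18, 20, 30, 36, 45, 60, 90, 180.
Check 198^d mod 217 for each divisor in increasing order:
198^1 ≡ 198
198^2 ≡ 144
198^3 ≡ 85
198^4 ≡ 121
198^5 ≡ 88
198^6 ≡ 64
198^9 ≡ 15
198^10 ≡ 149
198^12 ≡ 190
198^15 ≡ 92
198^18 ≡ 8
198^20 ≡ 67
198^30 ≡ 1
The order of 198 is 30, so the subgroup it generates has 30 elements.
[(Z/217Z)^× : ⟨198⟩] = 180/30 = 6.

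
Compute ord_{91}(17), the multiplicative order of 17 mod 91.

By Lagrange's theorem, ord_91(17) divides φ(91) = φ(7·13) = (7−1)·(13−1) = 6·12 = 72 = 2^3 · 3^2.
Divisors of 72: 1, 2, 3, 4, 6, 8, 9, 12, 18, 24, 36, 72.
Check 17^d mod 91 for each divisor in increasing order:
17^1 ≡ 17 (mod 91)
17^2 ≡ 16 (mod 91)
17^3 ≡ 90 (mod 91)
17^4 ≡ 74 (mod 91)
17^6 ≡ 1 (mod 91) ✓
The smallest such exponent is 6, so the order of 17 is 6.

6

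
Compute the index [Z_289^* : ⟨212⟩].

2

The order of 212 must divide φ(289) = φ(17^2) = 17·(17−1) = 272 = 2^4 · 17.
Divisors of 272: 1, 2, 4, 8, 16, 17, 34, 68, 136, 272.
Test each divisor d:
212^1 ≡ 212 (mod 289)
212^2 ≡ 149 (mod 289)
212^4 ≡ 237 (mod 289)
212^8 ≡ 103 (mod 289)
212^16 ≡ 205 (mod 289)
212^17 ≡ 110 (mod 289)
212^34 ≡ 251 (mod 289)
212^68 ≡ 288 (mod 289)
212^136 ≡ 1 (mod 289) ✓
The order of 212 is 136, so the subgroup it generates has 136 elements.
The index is φ(289) / ord(212) = 272 / 136 = 2.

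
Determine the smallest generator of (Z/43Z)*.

3

φ(43) = 43 − 1 = 42 = 2 · 3 · 7.
g is a primitive root iff g^(42/q) ≢ 1 (mod 43) for each prime q ∈ {2, 3, 7}.
g = 2: 2^21 ≡ 42; 2^14 ≡ 1 — hits 1, so not a primitive root.
g = 3: 3^21 ≡ 42; 3^14 ≡ 36; 3^6 ≡ 41 — none is 1, so 3 is a primitive root.
The smallest primitive root modulo 43 is 3.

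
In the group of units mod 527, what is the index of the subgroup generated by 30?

120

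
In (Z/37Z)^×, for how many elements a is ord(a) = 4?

2

φ(37) = 37 − 1 = 36 = 2^2 · 3^2.
Since (Z/37Z)^× is cyclic of order 36, the number of elements of order d is φ(d) when d | 36 and 0 otherwise.
4 = 2^2 divides 36, and φ(4) = 2.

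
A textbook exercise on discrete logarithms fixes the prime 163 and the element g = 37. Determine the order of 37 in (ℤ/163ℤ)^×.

The order of 37 must divide φ(163) = 163 − 1 = 162 = 2 · 3^4.
Divisors of 162: 1, 2, 3, 6, 9, 18, 27, 54, 81, 162.
Compute 37^d (mod 163) for the divisors d until we hit 1:
37^1 ≡ 37
37^2 ≡ 65
37^3 ≡ 123
37^6 ≡ 133
37^9 ≡ 59
37^18 ≡ 58
37^27 ≡ 162
37^54 ≡ 1
Therefore the multiplicative order of 37 modulo 163 is 54.

54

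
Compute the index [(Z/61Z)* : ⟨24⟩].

ord(24) | φ(61) = 61 − 1 = 60 = 2^2 · 3 · 5.
Divisors of 60: 1, 2, 3, 4, 5, 6, 10, 12, 15, 20, 30, 60.
Test each divisor d:
24^1 ≡ 24 (mod 61)
24^2 ≡ 27 (mod 61)
24^3 ≡ 38 (mod 61)
24^4 ≡ 58 (mod 61)
24^5 ≡ 50 (mod 61)
24^6 ≡ 41 (mod 61)
24^10 ≡ 60 (mod 61)
24^12 ≡ 34 (mod 61)
24^15 ≡ 11 (mod 61)
24^20 ≡ 1 (mod 61) ✓
Thus |⟨24⟩| = ord(24) = 20.
The index is φ(61) / ord(24) = 60 / 20 = 3.

3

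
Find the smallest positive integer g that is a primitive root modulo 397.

φ(397) = 397 − 1 = 396 = 2^2 · 3^2 · 11.
g is a primitive root iff g^(396/q) ≢ 1 (mod 397) for each prime q ∈ {2, 3, 11}.
g = 2: 2^198 ≡ 396; 2^132 ≡ 1 — hits 1, so not a primitive root.
g = 3: 3^198 ≡ 1 — hits 1, so not a primitive root.
g = 4: 4^198 ≡ 1 — hits 1, so not a primitive root.
g = 5: 5^198 ≡ 396; 5^132 ≡ 362; 5^36 ≡ 290 — none is 1, so 5 is a primitive root.
The smallest primitive root modulo 397 is 5.

5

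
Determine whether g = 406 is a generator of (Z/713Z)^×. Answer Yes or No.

713 = 23 · 31 is a product of two distinct odd primes, so (Z/713Z)^× ≅ (Z/23Z)^× × (Z/31Z)^× is not cyclic.
No primitive root modulo 713 exists; in particular 406 is not one.

No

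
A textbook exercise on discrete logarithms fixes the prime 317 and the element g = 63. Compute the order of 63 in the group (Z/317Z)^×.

By Lagrange's theorem, ord_317(63) divides φ(317) = 317 − 1 = 316 = 2^2 · 79.
Divisors of 316: 1, 2, 4, 79, 158, 316.
Test each divisor d:
63^1 ≡ 63 (mod 317)
63^2 ≡ 165 (mod 317)
63^4 ≡ 280 (mod 317)
63^79 ≡ 1 (mod 317) ✓
Therefore the multiplicative order of 63 modulo 317 is 79.

79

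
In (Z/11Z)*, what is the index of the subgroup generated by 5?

2

The order of 5 must divide φ(11) = 11 − 1 = 10 = 2 · 5.
Divisors of 10: 1, 2, 5, 10.
Check 5^d mod 11 for each divisor in increasing order:
5^1 ≡ 5
5^2 ≡ 3
5^5 ≡ 1
So ord_11(5) = 5, hence |⟨5⟩| = 5.
The index is φ(11) / ord(5) = 10 / 5 = 2.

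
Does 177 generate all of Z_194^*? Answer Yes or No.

Yes

φ(194) = φ(2)·φ(97) = 1·96 = 96 = 2^5 · 3.
Test 177^(96/q) mod 194 for each prime factor q of 96:
177^48 ≡ 193 (mod 194)  [q = 2: ≢ 1 ✓]
177^32 ≡ 61 (mod 194)  [q = 3: ≢ 1 ✓]
None equal 1, so ord_194(177) = 96: 177 is a primitive root.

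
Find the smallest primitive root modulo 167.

5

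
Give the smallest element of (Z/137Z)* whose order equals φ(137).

3

φ(137) = 137 − 1 = 136 = 2^3 · 17.
Test candidates g = 2, 3, … against the prime factors q ∈ {2, 17} of φ(137): g is a generator iff g^(136/q) ≢ 1 for every such q.
g = 2: 2^68 ≡ 1 — hits 1, so not a primitive root.
g = 3: 3^68 ≡ 136; 3^8 ≡ 122 — none is 1, so 3 is a primitive root.
Hence the least primitive root of 137 is 3.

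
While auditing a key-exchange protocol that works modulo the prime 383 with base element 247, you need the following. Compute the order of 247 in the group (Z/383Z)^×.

By Lagrange's theorem, ord_383(247) divides φ(383) = 383 − 1 = 382 = 2 · 191.
Divisors of 382: 1, 2, 191, 382.
Check 247^d mod 383 for each divisor in increasing order:
247^1 ≡ 247 (mod 383)
247^2 ≡ 112 (mod 383)
247^191 ≡ 382 (mod 383)
247^382 ≡ 1 (mod 383) ✓
Therefore the multiplicative order of 247 modulo 383 is 382.

382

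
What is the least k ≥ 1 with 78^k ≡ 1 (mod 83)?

41

Since 78 ∈ (Z/83Z)^×, its order divides φ(83) = 83 − 1 = 82 = 2 · 41.
Divisors of 82: 1, 2, 41, 82.
Test each divisor d:
78^1 ≡ 78 (mod 83)
78^2 ≡ 25 (mod 83)
78^41 ≡ 1 (mod 83) ✓
Hence ord(78) = 41.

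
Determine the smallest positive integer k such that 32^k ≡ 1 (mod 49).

By Lagrange's theorem, ord_49(32) divides φ(49) = φ(7^2) = 7·(7−1) = 42 = 2 · 3 · 7.
Divisors of 42: 1, 2, 3, 6, 7, 14, 21, 42.
Compute 32^d (mod 49) for the divisors d until we hit 1:
32^1 ≡ 32 (mod 49)
32^2 ≡ 44 (mod 49)
32^3 ≡ 36 (mod 49)
32^6 ≡ 22 (mod 49)
32^7 ≡ 18 (mod 49)
32^14 ≡ 30 (mod 49)
32^21 ≡ 1 (mod 49) ✓
Hence ord(32) = 21.

21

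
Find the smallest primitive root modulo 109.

6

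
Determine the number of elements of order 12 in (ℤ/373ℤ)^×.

4

φ(373) = 373 − 1 = 372 = 2^2 · 3 · 31.
In a cyclic group of order 372, there are φ(d) elements of order d for each divisor d of 372, and zero for non-divisors.
12 = 2^2 · 3 divides 372, and φ(12) = 4.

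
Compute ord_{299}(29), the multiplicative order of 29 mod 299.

33

ord(29) | φ(299) = φ(13·23) = (13−1)·(23−1) = 12·22 = 264 = 2^3 · 3 · 11.
Divisors of 264: 1, 2, 3, 4, 6, 8, 11, 12, 22, 24, 33, 44, 66, 88, 132, 264.
Compute 29^d (mod 299) for the divisors d until we hit 1:
29^1 ≡ 29 (mod 299)
29^2 ≡ 243 (mod 299)
29^3 ≡ 170 (mod 299)
29^4 ≡ 146 (mod 299)
29^6 ≡ 196 (mod 299)
29^8 ≡ 87 (mod 299)
29^11 ≡ 139 (mod 299)
29^12 ≡ 144 (mod 299)
29^22 ≡ 185 (mod 299)
29^24 ≡ 105 (mod 299)
29^33 ≡ 1 (mod 299) ✓
Hence ord(29) = 33.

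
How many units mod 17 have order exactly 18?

φ(17) = 17 − 1 = 16 = 2^4.
In a cyclic group of order 16, there are φ(d) elements of order d for each divisor d of 16, and zero for non-divisors.
Since 18 ∤ 16, the count is 0.

0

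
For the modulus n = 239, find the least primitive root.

7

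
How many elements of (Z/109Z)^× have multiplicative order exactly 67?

0

φ(109) = 109 − 1 = 108 = 2^2 · 3^3.
(Z/109Z)^× is cyclic (|G| = 108); a cyclic group of order m has exactly φ(d) elements of each order d | m, and none otherwise.
67 does not divide 108, so no element of (Z/109Z)^× has order 67.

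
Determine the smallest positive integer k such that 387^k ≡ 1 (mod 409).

408

By Lagrange's theorem, ord_409(387) divides φ(409) = 409 − 1 = 408 = 2^3 · 3 · 17.
Divisors of 408: 1, 2, 3, 4, 6, 8, 12, 17, 24, 34, 51, 68, 102, 136, 204, 408.
Evaluate successive powers at the divisors of 408:
387^1 ≡ 387
387^2 ≡ 75
387^3 ≡ 395
387^4 ≡ 308
387^6 ≡ 196
387^8 ≡ 385
387^12 ≡ 379
387^17 ≡ 7
387^24 ≡ 82
387^34 ≡ 49
387^51 ≡ 343
387^68 ≡ 356
387^102 ≡ 266
387^136 ≡ 355
387^204 ≡ 408
387^408 ≡ 1
Therefore the multiplicative order of 387 modulo 409 is 408.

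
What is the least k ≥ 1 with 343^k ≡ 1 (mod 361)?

19

The order of 343 must divide φ(361) = φ(19^2) = 19·(19−1) = 342 = 2 · 3^2 · 19.
Divisors of 342: 1, 2, 3, 6, 9, 18, 19, 38, 57, 114, 171, 342.
Test each divisor d:
343^1 ≡ 343
343^2 ≡ 324
343^3 ≡ 305
343^6 ≡ 248
343^9 ≡ 191
343^18 ≡ 20
343^19 ≡ 1
Hence ord(343) = 19.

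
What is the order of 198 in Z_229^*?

228

The order of 198 must divide φ(229) = 229 − 1 = 228 = 2^2 · 3 · 19.
Divisors of 228: 1, 2, 3, 4, 6, 12, 19, 38, 57, 76, 114, 228.
Evaluate successive powers at the divisors of 228:
198^1 ≡ 198 (mod 229)
198^2 ≡ 45 (mod 229)
198^3 ≡ 208 (mod 229)
198^4 ≡ 193 (mod 229)
198^6 ≡ 212 (mod 229)
198^12 ≡ 60 (mod 229)
198^19 ≡ 18 (mod 229)
198^38 ≡ 95 (mod 229)
198^57 ≡ 107 (mod 229)
198^76 ≡ 94 (mod 229)
198^114 ≡ 228 (mod 229)
198^228 ≡ 1 (mod 229) ✓
So ord_229(198) = 228.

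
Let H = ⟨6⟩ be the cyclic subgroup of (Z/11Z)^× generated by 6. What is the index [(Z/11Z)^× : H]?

1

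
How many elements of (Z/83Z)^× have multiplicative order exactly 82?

40

φ(83) = 83 − 1 = 82 = 2 · 41.
(Z/83Z)^× is cyclic (|G| = 82); a cyclic group of order m has exactly φ(d) elements of each order d | m, and none otherwise.
82 = 2 · 41 divides 82, and φ(82) = 40.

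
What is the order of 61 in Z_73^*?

By Lagrange's theorem, ord_73(61) divides φ(73) = 73 − 1 = 72 = 2^3 · 3^2.
Divisors of 72: 1, 2, 3, 4, 6, 8, 9, 12, 18, 24, 36, 72.
Check 61^d mod 73 for each divisor in increasing order:
61^1 ≡ 61 (mod 73)
61^2 ≡ 71 (mod 73)
61^3 ≡ 24 (mod 73)
61^4 ≡ 4 (mod 73)
61^6 ≡ 65 (mod 73)
61^8 ≡ 16 (mod 73)
61^9 ≡ 27 (mod 73)
61^12 ≡ 64 (mod 73)
61^18 ≡ 72 (mod 73)
61^24 ≡ 8 (mod 73)
61^36 ≡ 1 (mod 73) ✓
So ord_73(61) = 36.

36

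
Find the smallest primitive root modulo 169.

φ(169) = φ(13^2) = 13·(13−1) = 156 = 2^2 · 3 · 13.
g is a primitive root iff g^(156/q) ≢ 1 (mod 169) for each prime q ∈ {2, 3, 13}.
g = 2: 2^78 ≡ 168; 2^52 ≡ 146; 2^12 ≡ 40 — none is 1, so 2 is a primitive root.
So 2 is the smallest generator of (Z/169Z)^×.

2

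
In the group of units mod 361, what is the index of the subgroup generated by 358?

By Lagrange's theorem, ord_361(358) divides φ(361) = φ(19^2) = 19·(19−1) = 342 = 2 · 3^2 · 19.
Divisors of 342: 1, 2, 3, 6, 9, 18, 19, 38, 57, 114, 171, 342.
Test each divisor d:
358^1 ≡ 358 (mod 361)
358^2 ≡ 9 (mod 361)
358^3 ≡ 334 (mod 361)
358^6 ≡ 7 (mod 361)
358^9 ≡ 172 (mod 361)
358^18 ≡ 343 (mod 361)
358^19 ≡ 54 (mod 361)
358^38 ≡ 28 (mod 361)
358^57 ≡ 68 (mod 361)
358^114 ≡ 292 (mod 361)
358^171 ≡ 1 (mod 361) ✓
Thus |⟨358⟩| = ord(358) = 171.
The index is φ(361) / ord(358) = 342 / 171 = 2.

2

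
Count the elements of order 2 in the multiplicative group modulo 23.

φ(23) = 23 − 1 = 22 = 2 · 11.
Since (Z/23Z)^× is cyclic of order 22, the number of elements of order d is φ(d) when d | 22 and 0 otherwise.
2 | 22, and φ(2) = 2 − 1 = 1.

1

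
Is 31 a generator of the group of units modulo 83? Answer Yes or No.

No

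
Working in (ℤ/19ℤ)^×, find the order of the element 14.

18

ord(14) | φ(19) = 19 − 1 = 18 = 2 · 3^2.
Divisors of 18: 1, 2, 3, 6, 9, 18.
Evaluate successive powers at the divisors of 18:
14^1 ≡ 14
14^2 ≡ 6
14^3 ≡ 8
14^6 ≡ 7
14^9 ≡ 18
14^18 ≡ 1
So ord_19(14) = 18.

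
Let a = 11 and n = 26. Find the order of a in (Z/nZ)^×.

12

ord(11) | φ(26) = φ(2)·φ(13) = 1·12 = 12 = 2^2 · 3.
Divisors of 12: 1, 2, 3, 4, 6, 12.
Evaluate successive powers at the divisors of 12:
11^1 ≡ 11 (mod 26)
11^2 ≡ 17 (mod 26)
11^3 ≡ 5 (mod 26)
11^4 ≡ 3 (mod 26)
11^6 ≡ 25 (mod 26)
11^12 ≡ 1 (mod 26) ✓
Hence ord(11) = 12.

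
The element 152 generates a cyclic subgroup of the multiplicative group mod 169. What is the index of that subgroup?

ord(152) | φ(169) = φ(13^2) = 13·(13−1) = 156 = 2^2 · 3 · 13.
Divisors of 156: 1, 2, 3, 4, 6, 12, 13, 26, 39, 52, 78, 156.
Test each divisor d:
152^1 ≡ 152 (mod 169)
152^2 ≡ 120 (mod 169)
152^3 ≡ 157 (mod 169)
152^4 ≡ 35 (mod 169)
152^6 ≡ 144 (mod 169)
152^12 ≡ 118 (mod 169)
152^13 ≡ 22 (mod 169)
152^26 ≡ 146 (mod 169)
152^39 ≡ 1 (mod 169) ✓
So ord_169(152) = 39, hence |⟨152⟩| = 39.
The index is φ(169) / ord(152) = 156 / 39 = 4.

4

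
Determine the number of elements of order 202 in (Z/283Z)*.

0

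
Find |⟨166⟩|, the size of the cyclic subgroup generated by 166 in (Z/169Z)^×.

78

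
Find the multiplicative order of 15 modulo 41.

40

The order of 15 must divide φ(41) = 41 − 1 = 40 = 2^3 · 5.
Divisors of 40: 1, 2, 4, 5, 8, 10, 20, 40.
Test each divisor d:
15^1 ≡ 15
15^2 ≡ 20
15^4 ≡ 31
15^5 ≡ 14
15^8 ≡ 18
15^10 ≡ 32
15^20 ≡ 40
15^40 ≡ 1
Hence ord(15) = 40.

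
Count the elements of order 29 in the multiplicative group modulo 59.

28

φ(59) = 59 − 1 = 58 = 2 · 29.
In a cyclic group of order 58, there are φ(d) elements of order d for each divisor d of 58, and zero for non-divisors.
29 | 58, and φ(29) = 29 − 1 = 28.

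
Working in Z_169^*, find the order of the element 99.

4

By Lagrange's theorem, ord_169(99) divides φ(169) = φ(13^2) = 13·(13−1) = 156 = 2^2 · 3 · 13.
Divisors of 156: 1, 2, 3, 4, 6, 12, 13, 26, 39, 52, 78, 156.
Evaluate successive powers at the divisors of 156:
99^1 ≡ 99 (mod 169)
99^2 ≡ 168 (mod 169)
99^3 ≡ 70 (mod 169)
99^4 ≡ 1 (mod 169) ✓
Therefore the multiplicative order of 99 modulo 169 is 4.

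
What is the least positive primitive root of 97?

φ(97) = 97 − 1 = 96 = 2^5 · 3.
Test candidates g = 2, 3, … against the prime factors q ∈ {2, 3} of φ(97): g is a generator iff g^(96/q) ≢ 1 for every such q.
g = 2: 2^48 ≡ 1 — hits 1, so not a primitive root.
g = 3: 3^48 ≡ 1 — hits 1, so not a primitive root.
g = 4: 4^48 ≡ 1 — hits 1, so not a primitive root.
g = 5: 5^48 ≡ 96; 5^32 ≡ 35 — none is 1, so 5 is a primitive root.
Hence the least primitive root of 97 is 5.

5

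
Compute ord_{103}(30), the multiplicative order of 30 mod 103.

17

The order of 30 must divide φ(103) = 103 − 1 = 102 = 2 · 3 · 17.
Divisors of 102: 1, 2, 3, 6, 17, 34, 51, 102.
Check 30^d mod 103 for each divisor in increasing order:
30^1 ≡ 30 (mod 103)
30^2 ≡ 76 (mod 103)
30^3 ≡ 14 (mod 103)
30^6 ≡ 93 (mod 103)
30^17 ≡ 1 (mod 103) ✓
Therefore the multiplicative order of 30 modulo 103 is 17.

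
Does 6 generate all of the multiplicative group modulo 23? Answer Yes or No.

No

φ(23) = 23 − 1 = 22 = 2 · 11.
An element g generates (Z/23Z)^× iff g^(22/q) ≢ 1 (mod 23) for each prime q ∈ {2, 11}.
6^11 ≡ 1 (mod 23)  [q = 2: ≡ 1 ✗]
6^2 ≡ 13 (mod 23)  [q = 11: ≢ 1 ✓]
Since 6^11 ≡ 1, the order of 6 divides 11 < 22, so 6 is not a primitive root.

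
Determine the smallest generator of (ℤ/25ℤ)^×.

2

φ(25) = φ(5^2) = 5·(5−1) = 20 = 2^2 · 5.
Test candidates g = 2, 3, … against the prime factors q ∈ {2, 5} of φ(25): g is a generator iff g^(20/q) ≢ 1 for every such q.
g = 2: 2^10 ≡ 24; 2^4 ≡ 16 — none is 1, so 2 is a primitive root.
Hence the least primitive root of 25 is 2.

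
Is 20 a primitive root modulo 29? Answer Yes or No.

No

φ(29) = 29 − 1 = 28 = 2^2 · 7.
An element g generates (Z/29Z)^× iff g^(28/q) ≢ 1 (mod 29) for each prime q ∈ {2, 7}.
20^14 ≡ 1 (mod 29)  [q = 2: ≡ 1 ✗]
20^4 ≡ 7 (mod 29)  [q = 7: ≢ 1 ✓]
The check at q = 2 fails, so 20 generates a proper subgroup.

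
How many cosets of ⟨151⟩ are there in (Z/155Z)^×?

12

The order of 151 must divide φ(155) = φ(5·31) = (5−1)·(31−1) = 4·30 = 120 = 2^3 · 3 · 5.
Divisors of 120: 1, 2, 3, 4, 5, 6, 8, 10, 12, 15, 20, 24, 30, 40, 60, 120.
Check 151^d mod 155 for each divisor in increasing order:
151^1 ≡ 151
151^2 ≡ 16
151^3 ≡ 91
151^4 ≡ 101
151^5 ≡ 61
151^6 ≡ 66
151^8 ≡ 126
151^10 ≡ 1
The order of 151 is 10, so the subgroup it generates has 10 elements.
Index = |(Z/155Z)^×| / |⟨151⟩| = 120 / 10 = 12.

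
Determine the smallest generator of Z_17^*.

φ(17) = 17 − 1 = 16 = 2^4.
Test candidates g = 2, 3, … against the prime factors q ∈ {2} of φ(17): g is a generator iff g^(16/q) ≢ 1 for every such q.
g = 2: 2^8 ≡ 1 — hits 1, so not a primitive root.
g = 3: 3^8 ≡ 16 — none is 1, so 3 is a primitive root.
Hence the least primitive root of 17 is 3.

3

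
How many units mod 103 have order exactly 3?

2

φ(103) = 103 − 1 = 102 = 2 · 3 · 17.
Since (Z/103Z)^× is cyclic of order 102, the number of elements of order d is φ(d) when d | 102 and 0 otherwise.
3 | 102, and φ(3) = 3 − 1 = 2.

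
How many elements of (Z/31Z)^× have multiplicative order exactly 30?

8

φ(31) = 31 − 1 = 30 = 2 · 3 · 5.
In a cyclic group of order 30, there are φ(d) elements of order d for each divisor d of 30, and zero for non-divisors.
30 = 2 · 3 · 5 divides 30, and φ(30) = 8.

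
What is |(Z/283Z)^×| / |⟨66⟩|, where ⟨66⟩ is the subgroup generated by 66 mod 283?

The order of 66 must divide φ(283) = 283 − 1 = 282 = 2 · 3 · 47.
Divisors of 282: 1, 2, 3, 6, 47, 94, 141, 282.
Check 66^d mod 283 for each divisor in increasing order:
66^1 ≡ 66 (mod 283)
66^2 ≡ 111 (mod 283)
66^3 ≡ 251 (mod 283)
66^6 ≡ 175 (mod 283)
66^47 ≡ 1 (mod 283) ✓
The order of 66 is 47, so the subgroup it generates has 47 elements.
Index = |(Z/283Z)^×| / |⟨66⟩| = 282 / 47 = 6.

6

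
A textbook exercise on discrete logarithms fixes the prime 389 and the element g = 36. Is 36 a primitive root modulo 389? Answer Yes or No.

φ(389) = 389 − 1 = 388 = 2^2 · 97.
Test 36^(388/q) mod 389 for each prime factor q of 388:
36^194 ≡ 1 (mod 389)  [q = 2: ≡ 1 ✗]
36^4 ≡ 303 (mod 389)  [q = 97: ≢ 1 ✓]
36^194 ≡ 1 shows ord(36) | 194, strictly less than φ(389); not a primitive root.

No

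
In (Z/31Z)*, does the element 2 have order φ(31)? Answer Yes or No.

φ(31) = 31 − 1 = 30 = 2 · 3 · 5.
An element g generates (Z/31Z)^× iff g^(30/q) ≢ 1 (mod 31) for each prime q ∈ {2, 3, 5}.
2^15 ≡ 1 (mod 31)  [q = 2: ≡ 1 ✗]
2^10 ≡ 1 (mod 31)  [q = 3: ≡ 1 ✗]
2^6 ≡ 2 (mod 31)  [q = 5: ≢ 1 ✓]
2^15 ≡ 1 shows ord(2) | 15, strictly less than φ(31); not a primitive root.

No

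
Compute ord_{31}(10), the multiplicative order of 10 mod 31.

Since 10 ∈ (Z/31Z)^×, its order divides φ(31) = 31 − 1 = 30 = 2 · 3 · 5.
Divisors of 30: 1, 2, 3, 5, 6, 10, 15, 30.
Check 10^d mod 31 for each divisor in increasing order:
10^1 ≡ 10 (mod 31)
10^2 ≡ 7 (mod 31)
10^3 ≡ 8 (mod 31)
10^5 ≡ 25 (mod 31)
10^6 ≡ 2 (mod 31)
10^10 ≡ 5 (mod 31)
10^15 ≡ 1 (mod 31) ✓
So ord_31(10) = 15.

15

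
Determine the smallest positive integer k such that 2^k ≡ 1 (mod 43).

14

Since 2 ∈ (Z/43Z)^×, its order divides φ(43) = 43 − 1 = 42 = 2 · 3 · 7.
Divisors of 42: 1, 2, 3, 6, 7, 14, 21, 42.
Compute 2^d (mod 43) for the divisors d until we hit 1:
2^1 ≡ 2
2^2 ≡ 4
2^3 ≡ 8
2^6 ≡ 21
2^7 ≡ 42
2^14 ≡ 1
So ord_43(2) = 14.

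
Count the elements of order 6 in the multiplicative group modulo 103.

2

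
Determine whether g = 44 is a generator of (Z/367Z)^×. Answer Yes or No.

No

φ(367) = 367 − 1 = 366 = 2 · 3 · 61.
Test 44^(366/q) mod 367 for each prime factor q of 366:
44^183 ≡ 366 (mod 367)  [q = 2: ≢ 1 ✓]
44^122 ≡ 1 (mod 367)  [q = 3: ≡ 1 ✗]
44^6 ≡ 132 (mod 367)  [q = 61: ≢ 1 ✓]
Since 44^122 ≡ 1, the order of 44 divides 122 < 366, so 44 is not a primitive root.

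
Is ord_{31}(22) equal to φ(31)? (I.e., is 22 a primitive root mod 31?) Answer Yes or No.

Yes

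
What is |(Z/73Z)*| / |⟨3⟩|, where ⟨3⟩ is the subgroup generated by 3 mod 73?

6

The order of 3 must divide φ(73) = 73 − 1 = 72 = 2^3 · 3^2.
Divisors of 72: 1, 2, 3, 4, 6, 8, 9, 12, 18, 24, 36, 72.
Test each divisor d:
3^1 ≡ 3
3^2 ≡ 9
3^3 ≡ 27
3^4 ≡ 8
3^6 ≡ 72
3^8 ≡ 64
3^9 ≡ 46
3^12 ≡ 1
So ord_73(3) = 12, hence |⟨3⟩| = 12.
Index = |(Z/73Z)^×| / |⟨3⟩| = 72 / 12 = 6.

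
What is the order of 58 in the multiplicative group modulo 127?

126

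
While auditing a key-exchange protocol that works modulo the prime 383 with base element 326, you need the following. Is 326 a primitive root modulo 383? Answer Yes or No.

Yes

φ(383) = 383 − 1 = 382 = 2 · 191.
An element g generates (Z/383Z)^× iff g^(382/q) ≢ 1 (mod 383) for each prime q ∈ {2, 191}.
326^191 ≡ 382 (mod 383)  [q = 2: ≢ 1 ✓]
326^2 ≡ 185 (mod 383)  [q = 191: ≢ 1 ✓]
Every test exponent gives a nontrivial residue, hence 326 generates the full group.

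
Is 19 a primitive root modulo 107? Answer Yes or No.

No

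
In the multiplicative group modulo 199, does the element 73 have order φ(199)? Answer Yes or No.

Yes

φ(199) = 199 − 1 = 198 = 2 · 3^2 · 11.
An element g generates (Z/199Z)^× iff g^(198/q) ≢ 1 (mod 199) for each prime q ∈ {2, 3, 11}.
73^99 ≡ 198 (mod 199)  [q = 2: ≢ 1 ✓]
73^66 ≡ 106 (mod 199)  [q = 3: ≢ 1 ✓]
73^18 ≡ 63 (mod 199)  [q = 11: ≢ 1 ✓]
All checks pass, so 73 has order 198 and is a primitive root modulo 199.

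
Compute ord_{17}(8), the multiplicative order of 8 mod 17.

8

Since 8 ∈ (Z/17Z)^×, its order divides φ(17) = 17 − 1 = 16 = 2^4.
Divisors of 16: 1, 2, 4, 8, 16.
Compute 8^d (mod 17) for the divisors d until we hit 1:
8^1 ≡ 8 (mod 17)
8^2 ≡ 13 (mod 17)
8^4 ≡ 16 (mod 17)
8^8 ≡ 1 (mod 17) ✓
Hence ord(8) = 8.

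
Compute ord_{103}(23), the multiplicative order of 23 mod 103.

17

By Lagrange's theorem, ord_103(23) divides φ(103) = 103 − 1 = 102 = 2 · 3 · 17.
Divisors of 102: 1, 2, 3, 6, 17, 34, 51, 102.
Check 23^d mod 103 for each divisor in increasing order:
23^1 ≡ 23 (mod 103)
23^2 ≡ 14 (mod 103)
23^3 ≡ 13 (mod 103)
23^6 ≡ 66 (mod 103)
23^17 ≡ 1 (mod 103) ✓
Hence ord(23) = 17.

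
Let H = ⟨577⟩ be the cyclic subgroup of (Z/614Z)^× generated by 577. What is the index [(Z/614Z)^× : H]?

By Lagrange's theorem, ord_614(577) divides φ(614) = φ(2)·φ(307) = 1·306 = 306 = 2 · 3^2 · 17.
Divisors of 306: 1, 2, 3, 6, 9, 17, 18, 34, 51, 102, 153, 306.
Test each divisor d:
577^1 ≡ 577 (mod 614)
577^2 ≡ 141 (mod 614)
577^3 ≡ 309 (mod 614)
577^6 ≡ 311 (mod 614)
577^9 ≡ 315 (mod 614)
577^17 ≡ 521 (mod 614)
577^18 ≡ 371 (mod 614)
577^34 ≡ 53 (mod 614)
577^51 ≡ 597 (mod 614)
577^102 ≡ 289 (mod 614)
577^153 ≡ 613 (mod 614)
577^306 ≡ 1 (mod 614) ✓
Thus |⟨577⟩| = ord(577) = 306.
The index is φ(614) / ord(577) = 306 / 306 = 1.

1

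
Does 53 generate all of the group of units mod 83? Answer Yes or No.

φ(83) = 83 − 1 = 82 = 2 · 41.
It suffices to check that the order of 53 is not a proper divisor of 82: compute 53^(82/q) for q ∈ {2, 41}.
53^41 ≡ 82 (mod 83)  [q = 2: ≢ 1 ✓]
53^2 ≡ 70 (mod 83)  [q = 41: ≢ 1 ✓]
All checks pass, so 53 has order 82 and is a primitive root modulo 83.

Yes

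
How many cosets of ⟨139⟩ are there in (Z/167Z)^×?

1

Since 139 ∈ (Z/167Z)^×, its order divides φ(167) = 167 − 1 = 166 = 2 · 83.
Divisors of 166: 1, 2, 83, 166.
Check 139^d mod 167 for each divisor in increasing order:
139^1 ≡ 139
139^2 ≡ 116
139^83 ≡ 166
139^166 ≡ 1
Thus |⟨139⟩| = ord(139) = 166.
The index is φ(167) / ord(139) = 166 / 166 = 1.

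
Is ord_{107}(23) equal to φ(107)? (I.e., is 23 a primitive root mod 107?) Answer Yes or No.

No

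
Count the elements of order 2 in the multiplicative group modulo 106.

1

φ(106) = φ(2)·φ(53) = 1·52 = 52 = 2^2 · 13.
Since (Z/106Z)^× is cyclic of order 52, the number of elements of order d is φ(d) when d | 52 and 0 otherwise.
2 | 52, and φ(2) = 2 − 1 = 1.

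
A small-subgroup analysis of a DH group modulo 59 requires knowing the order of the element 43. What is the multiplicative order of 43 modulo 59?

58

ord(43) | φ(59) = 59 − 1 = 58 = 2 · 29.
Divisors of 58: 1, 2, 29, 58.
Test each divisor d:
43^1 ≡ 43 (mod 59)
43^2 ≡ 20 (mod 59)
43^29 ≡ 58 (mod 59)
43^58 ≡ 1 (mod 59) ✓
The smallest such exponent is 58, so the order of 43 is 58.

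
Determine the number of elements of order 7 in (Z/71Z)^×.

φ(71) = 71 − 1 = 70 = 2 · 5 · 7.
In a cyclic group of order 70, there are φ(d) elements of order d for each divisor d of 70, and zero for non-divisors.
7 | 70, and φ(7) = 7 − 1 = 6.

6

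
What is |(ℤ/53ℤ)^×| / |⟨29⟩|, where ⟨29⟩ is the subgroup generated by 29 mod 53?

2

ord(29) | φ(53) = 53 − 1 = 52 = 2^2 · 13.
Divisors of 52: 1, 2, 4, 13, 26, 52.
Evaluate successive powers at the divisors of 52:
29^1 ≡ 29
29^2 ≡ 46
29^4 ≡ 49
29^13 ≡ 52
29^26 ≡ 1
Thus |⟨29⟩| = ord(29) = 26.
[(Z/53Z)^× : ⟨29⟩] = 52/26 = 2.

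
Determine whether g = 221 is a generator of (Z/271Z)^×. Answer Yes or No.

φ(271) = 271 − 1 = 270 = 2 · 3^3 · 5.
It suffices to check that the order of 221 is not a proper divisor of 270: compute 221^(270/q) for q ∈ {2, 3, 5}.
221^135 ≡ 270 (mod 271)  [q = 2: ≢ 1 ✓]
221^90 ≡ 28 (mod 271)  [q = 3: ≢ 1 ✓]
221^54 ≡ 244 (mod 271)  [q = 5: ≢ 1 ✓]
Every test exponent gives a nontrivial residue, hence 221 generates the full group.

Yes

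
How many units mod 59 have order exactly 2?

1

φ(59) = 59 − 1 = 58 = 2 · 29.
In a cyclic group of order 58, there are φ(d) elements of order d for each divisor d of 58, and zero for non-divisors.
2 | 58, and φ(2) = 2 − 1 = 1.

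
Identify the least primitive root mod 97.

φ(97) = 97 − 1 = 96 = 2^5 · 3.
g is a primitive root iff g^(96/q) ≢ 1 (mod 97) for each prime q ∈ {2, 3}.
g = 2: 2^48 ≡ 1 — hits 1, so not a primitive root.
g = 3: 3^48 ≡ 1 — hits 1, so not a primitive root.
g = 4: 4^48 ≡ 1 — hits 1, so not a primitive root.
g = 5: 5^48 ≡ 96; 5^32 ≡ 35 — none is 1, so 5 is a primitive root.
Hence the least primitive root of 97 is 5.

5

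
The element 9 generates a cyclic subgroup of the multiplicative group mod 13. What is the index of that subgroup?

By Lagrange's theorem, ord_13(9) divides φ(13) = 13 − 1 = 12 = 2^2 · 3.
Divisors of 12: 1, 2, 3, 4, 6, 12.
Check 9^d mod 13 for each divisor in increasing order:
9^1 ≡ 9 (mod 13)
9^2 ≡ 3 (mod 13)
9^3 ≡ 1 (mod 13) ✓
The order of 9 is 3, so the subgroup it generates has 3 elements.
[(Z/13Z)^× : ⟨9⟩] = 12/3 = 4.

4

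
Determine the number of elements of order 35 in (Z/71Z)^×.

24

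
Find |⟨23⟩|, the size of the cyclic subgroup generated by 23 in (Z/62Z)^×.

The order of 23 must divide φ(62) = φ(2)·φ(31) = 1·30 = 30 = 2 · 3 · 5.
Divisors of 30: 1, 2, 3, 5, 6, 10, 15, 30.
Check 23^d mod 62 for each divisor in increasing order:
23^1 ≡ 23 (mod 62)
23^2 ≡ 33 (mod 62)
23^3 ≡ 15 (mod 62)
23^5 ≡ 61 (mod 62)
23^6 ≡ 39 (mod 62)
23^10 ≡ 1 (mod 62) ✓
Therefore the multiplicative order of 23 modulo 62 is 10.

10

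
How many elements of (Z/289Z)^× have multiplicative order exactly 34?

16

φ(289) = φ(17^2) = 17·(17−1) = 272 = 2^4 · 17.
Since (Z/289Z)^× is cyclic of order 272, the number of elements of order d is φ(d) when d | 272 and 0 otherwise.
34 = 2 · 17 divides 272, and φ(34) = 16.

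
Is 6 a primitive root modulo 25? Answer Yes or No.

No

φ(25) = φ(5^2) = 5·(5−1) = 20 = 2^2 · 5.
6 is a primitive root mod 25 iff 6^(φ(25)/q) ≢ 1 for every prime q | φ(25), i.e. q ∈ {2, 5}.
6^10 ≡ 1 (mod 25)  [q = 2: ≡ 1 ✗]
6^4 ≡ 21 (mod 25)  [q = 5: ≢ 1 ✓]
The check at q = 2 fails, so 6 generates a proper subgroup.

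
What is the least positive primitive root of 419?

φ(419) = 419 − 1 = 418 = 2 · 11 · 19.
Test candidates g = 2, 3, … against the prime factors q ∈ {2, 11, 19} of φ(419): g is a generator iff g^(418/q) ≢ 1 for every such q.
g = 2: 2^209 ≡ 418; 2^38 ≡ 334; 2^22 ≡ 114 — none is 1, so 2 is a primitive root.
The smallest primitive root modulo 419 is 2.

2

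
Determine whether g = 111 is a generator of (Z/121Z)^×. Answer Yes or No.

No

φ(121) = φ(11^2) = 11·(11−1) = 110 = 2 · 5 · 11.
111 is a primitive root mod 121 iff 111^(φ(121)/q) ≢ 1 for every prime q | φ(121), i.e. q ∈ {2, 5, 11}.
111^55 ≡ 1 (mod 121)  [q = 2: ≡ 1 ✗]
111^22 ≡ 1 (mod 121)  [q = 5: ≡ 1 ✗]
111^10 ≡ 12 (mod 121)  [q = 11: ≢ 1 ✓]
111^55 ≡ 1 shows ord(111) | 55, strictly less than φ(121); not a primitive root.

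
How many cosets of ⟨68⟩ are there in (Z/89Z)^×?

2

The order of 68 must divide φ(89) = 89 − 1 = 88 = 2^3 · 11.
Divisors of 88: 1, 2, 4, 8, 11, 22, 44, 88.
Evaluate successive powers at the divisors of 88:
68^1 ≡ 68 (mod 89)
68^2 ≡ 85 (mod 89)
68^4 ≡ 16 (mod 89)
68^8 ≡ 78 (mod 89)
68^11 ≡ 55 (mod 89)
68^22 ≡ 88 (mod 89)
68^44 ≡ 1 (mod 89) ✓
Thus |⟨68⟩| = ord(68) = 44.
[(Z/89Z)^× : ⟨68⟩] = 88/44 = 2.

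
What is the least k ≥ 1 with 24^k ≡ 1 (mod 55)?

10

The order of 24 must divide φ(55) = φ(5·11) = (5−1)·(11−1) = 4·10 = 40 = 2^3 · 5.
Divisors of 40: 1, 2, 4, 5, 8, 10, 20, 40.
Test each divisor d:
24^1 ≡ 24
24^2 ≡ 26
24^4 ≡ 16
24^5 ≡ 54
24^8 ≡ 36
24^10 ≡ 1
Therefore the multiplicative order of 24 modulo 55 is 10.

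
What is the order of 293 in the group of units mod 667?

308

By Lagrange's theorem, ord_667(293) divides φ(667) = φ(23·29) = (23−1)·(29−1) = 22·28 = 616 = 2^3 · 7 · 11.
Divisors of 616: 1, 2, 4, 7, 8, 11, 14, 22, 28, 44, 56, 77, 88, 154, 308, 616.
Check 293^d mod 667 for each divisor in increasing order:
293^1 ≡ 293 (mod 667)
293^2 ≡ 473 (mod 667)
293^4 ≡ 284 (mod 667)
293^7 ≡ 273 (mod 667)
293^8 ≡ 616 (mod 667)
293^11 ≡ 160 (mod 667)
293^14 ≡ 492 (mod 667)
293^22 ≡ 254 (mod 667)
293^28 ≡ 610 (mod 667)
293^44 ≡ 484 (mod 667)
293^56 ≡ 581 (mod 667)
293^77 ≡ 597 (mod 667)
293^88 ≡ 139 (mod 667)
293^154 ≡ 231 (mod 667)
293^308 ≡ 1 (mod 667) ✓
The smallest such exponent is 308, so the order of 293 is 308.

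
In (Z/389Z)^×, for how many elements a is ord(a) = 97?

96

φ(389) = 389 − 1 = 388 = 2^2 · 97.
Since (Z/389Z)^× is cyclic of order 388, the number of elements of order d is φ(d) when d | 388 and 0 otherwise.
97 | 388, and φ(97) = 97 − 1 = 96.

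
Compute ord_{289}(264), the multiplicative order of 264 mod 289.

The order of 264 must divide φ(289) = φ(17^2) = 17·(17−1) = 272 = 2^4 · 17.
Divisors of 272: 1, 2, 4, 8, 16, 17, 34, 68, 136, 272.
Check 264^d mod 289 for each divisor in increasing order:
264^1 ≡ 264
264^2 ≡ 47
264^4 ≡ 186
264^8 ≡ 205
264^16 ≡ 120
264^17 ≡ 179
264^34 ≡ 251
264^68 ≡ 288
264^136 ≡ 1
The smallest such exponent is 136, so the order of 264 is 136.

136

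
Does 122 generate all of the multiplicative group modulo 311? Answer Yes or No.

Yes

φ(311) = 311 − 1 = 310 = 2 · 5 · 31.
Test 122^(310/q) mod 311 for each prime factor q of 310:
122^155 ≡ 310 (mod 311)  [q = 2: ≢ 1 ✓]
122^62 ≡ 52 (mod 311)  [q = 5: ≢ 1 ✓]
122^10 ≡ 234 (mod 311)  [q = 31: ≢ 1 ✓]
All checks pass, so 122 has order 310 and is a primitive root modulo 311.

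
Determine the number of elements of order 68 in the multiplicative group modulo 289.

32

φ(289) = φ(17^2) = 17·(17−1) = 272 = 2^4 · 17.
Since (Z/289Z)^× is cyclic of order 272, the number of elements of order d is φ(d) when d | 272 and 0 otherwise.
68 = 2^2 · 17 divides 272, and φ(68) = 32.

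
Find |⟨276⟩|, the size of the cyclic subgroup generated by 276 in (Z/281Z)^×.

The order of 276 must divide φ(281) = 281 − 1 = 280 = 2^3 · 5 · 7.
Divisors of 280: 1, 2, 4, 5, 7, 8, 10, 14, 20, 28, 35, 40, 56, 70, 140, 280.
Compute 276^d (mod 281) for the divisors d until we hit 1:
276^1 ≡ 276
276^2 ≡ 25
276^4 ≡ 63
276^5 ≡ 247
276^7 ≡ 274
276^8 ≡ 35
276^10 ≡ 32
276^14 ≡ 49
276^20 ≡ 181
276^28 ≡ 153
276^35 ≡ 53
276^40 ≡ 165
276^56 ≡ 86
276^70 ≡ 280
276^140 ≡ 1
Hence ord(276) = 140.

140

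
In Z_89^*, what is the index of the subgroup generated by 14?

1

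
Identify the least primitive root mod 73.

φ(73) = 73 − 1 = 72 = 2^3 · 3^2.
Test candidates g = 2, 3, … against the prime factors q ∈ {2, 3} of φ(73): g is a generator iff g^(72/q) ≢ 1 for every such q.
g = 2: 2^36 ≡ 1 — hits 1, so not a primitive root.
g = 3: 3^36 ≡ 1 — hits 1, so not a primitive root.
g = 4: 4^36 ≡ 1 — hits 1, so not a primitive root.
g = 5: 5^36 ≡ 72; 5^24 ≡ 8 — none is 1, so 5 is a primitive root.
Hence the least primitive root of 73 is 5.

5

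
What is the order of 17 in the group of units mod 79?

ord(17) | φ(79) = 79 − 1 = 78 = 2 · 3 · 13.
Divisors of 78: 1, 2, 3, 6, 13, 26, 39, 78.
Evaluate successive powers at the divisors of 78:
17^1 ≡ 17 (mod 79)
17^2 ≡ 52 (mod 79)
17^3 ≡ 15 (mod 79)
17^6 ≡ 67 (mod 79)
17^13 ≡ 78 (mod 79)
17^26 ≡ 1 (mod 79) ✓
The smallest such exponent is 26, so the order of 17 is 26.

26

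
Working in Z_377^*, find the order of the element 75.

12

By Lagrange's theorem, ord_377(75) divides φ(377) = φ(13·29) = (13−1)·(29−1) = 12·28 = 336 = 2^4 · 3 · 7.
Divisors of 336: 1, 2, 3, 4, 6, 7, 8, 12, 14, 16, 21, 24, 28, 42, 48, 56, 84, 112, 168, 336.
Evaluate successive powers at the divisors of 336:
75^1 ≡ 75 (mod 377)
75^2 ≡ 347 (mod 377)
75^3 ≡ 12 (mod 377)
75^4 ≡ 146 (mod 377)
75^6 ≡ 144 (mod 377)
75^7 ≡ 244 (mod 377)
75^8 ≡ 204 (mod 377)
75^12 ≡ 1 (mod 377) ✓
Hence ord(75) = 12.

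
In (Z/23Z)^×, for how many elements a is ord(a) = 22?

10

φ(23) = 23 − 1 = 22 = 2 · 11.
In a cyclic group of order 22, there are φ(d) elements of order d for each divisor d of 22, and zero for non-divisors.
22 = 2 · 11 divides 22, and φ(22) = 10.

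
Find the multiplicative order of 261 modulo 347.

173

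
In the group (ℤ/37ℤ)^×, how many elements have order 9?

6

φ(37) = 37 − 1 = 36 = 2^2 · 3^2.
(Z/37Z)^× is cyclic (|G| = 36); a cyclic group of order m has exactly φ(d) elements of each order d | m, and none otherwise.
9 = 3^2 divides 36, and φ(9) = 6.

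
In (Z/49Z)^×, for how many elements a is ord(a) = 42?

φ(49) = φ(7^2) = 7·(7−1) = 42 = 2 · 3 · 7.
(Z/49Z)^× is cyclic (|G| = 42); a cyclic group of order m has exactly φ(d) elements of each order d | m, and none otherwise.
42 = 2 · 3 · 7 divides 42, and φ(42) = 12.

12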